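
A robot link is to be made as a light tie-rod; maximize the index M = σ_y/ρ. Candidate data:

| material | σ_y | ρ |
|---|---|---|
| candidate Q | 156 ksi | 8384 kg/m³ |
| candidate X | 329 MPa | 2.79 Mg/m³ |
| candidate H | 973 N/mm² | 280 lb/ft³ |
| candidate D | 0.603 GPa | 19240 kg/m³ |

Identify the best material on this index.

Putting every candidate on a common basis:
  candidate Q: σ_y = 1076 MPa, ρ = 8384 kg/m³
  candidate X: σ_y = 329.0 MPa, ρ = 2790 kg/m³
  candidate H: σ_y = 973.0 MPa, ρ = 4485 kg/m³
  candidate D: σ_y = 603.0 MPa, ρ = 19240 kg/m³
  candidate H: M = 217 kN·m/kg
  candidate Q: M = 128 kN·m/kg
  candidate X: M = 118 kN·m/kg
  candidate D: M = 31.3 kN·m/kg
Candidate H has the largest M.

candidate H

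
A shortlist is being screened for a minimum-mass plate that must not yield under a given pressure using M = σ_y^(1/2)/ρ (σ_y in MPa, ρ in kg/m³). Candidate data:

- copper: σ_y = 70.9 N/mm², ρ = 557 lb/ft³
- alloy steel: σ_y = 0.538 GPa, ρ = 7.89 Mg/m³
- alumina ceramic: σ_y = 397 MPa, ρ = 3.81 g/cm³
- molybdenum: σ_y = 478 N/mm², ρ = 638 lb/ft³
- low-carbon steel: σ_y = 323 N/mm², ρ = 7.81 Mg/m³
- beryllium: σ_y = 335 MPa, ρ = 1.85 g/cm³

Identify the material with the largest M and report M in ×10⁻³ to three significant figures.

beryllium, M = 9.89×10⁻³

Putting every candidate on a common basis:
  copper: σ_y = 70.90 MPa, ρ = 8922 kg/m³
  alloy steel: σ_y = 538.0 MPa, ρ = 7890 kg/m³
  alumina ceramic: σ_y = 397.0 MPa, ρ = 3810 kg/m³
  molybdenum: σ_y = 478.0 MPa, ρ = 10220 kg/m³
  low-carbon steel: σ_y = 323.0 MPa, ρ = 7810 kg/m³
  beryllium: σ_y = 335.0 MPa, ρ = 1850 kg/m³
  beryllium: M = 9.89×10⁻³
  alumina ceramic: M = 5.23×10⁻³
  alloy steel: M = 2.94×10⁻³
  low-carbon steel: M = 2.30×10⁻³
  molybdenum: M = 2.14×10⁻³
  copper: M = 0.944×10⁻³
Beryllium has the largest M.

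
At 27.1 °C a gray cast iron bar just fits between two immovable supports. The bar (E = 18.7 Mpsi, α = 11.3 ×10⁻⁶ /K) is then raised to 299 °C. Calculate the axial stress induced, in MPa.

E = 18.7 Mpsi = 128.9 GPa.
ΔT = 271.9 K. Constrained thermal stress σ = E·α·ΔT = 128.9×10³ MPa × 11.3×10⁻⁶ × 271.9 = 396 MPa (compressive).

396 MPa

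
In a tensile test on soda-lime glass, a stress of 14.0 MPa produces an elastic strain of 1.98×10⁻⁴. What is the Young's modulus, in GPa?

E = σ/ε = 14.0 MPa / 1.98×10⁻⁴ = 70710 MPa = 70.7 GPa.

70.7 GPa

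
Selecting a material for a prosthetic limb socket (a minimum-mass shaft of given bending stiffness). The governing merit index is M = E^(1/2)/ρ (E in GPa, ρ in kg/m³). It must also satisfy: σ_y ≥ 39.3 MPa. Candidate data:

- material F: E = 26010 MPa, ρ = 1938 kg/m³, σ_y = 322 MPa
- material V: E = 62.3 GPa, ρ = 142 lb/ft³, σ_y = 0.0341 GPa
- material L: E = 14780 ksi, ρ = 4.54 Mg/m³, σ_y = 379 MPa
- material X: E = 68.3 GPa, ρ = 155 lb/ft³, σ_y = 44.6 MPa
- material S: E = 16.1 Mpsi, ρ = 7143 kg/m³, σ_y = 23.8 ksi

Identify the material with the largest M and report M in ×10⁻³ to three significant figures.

material X, M = 3.33×10⁻³

Screen on constraints: σ_y ≥ 39.3 MPa. Survivors: material F, material L, material X, material S.
Convert each candidate to consistent units, then evaluate M:
  material F: E = 26.01 GPa, ρ = 1938 kg/m³
  material L: E = 101.9 GPa, ρ = 4540 kg/m³
  material X: E = 68.30 GPa, ρ = 2483 kg/m³
  material S: E = 111.0 GPa, ρ = 7143 kg/m³
  material X: M = 3.33×10⁻³
  material F: M = 2.63×10⁻³
  material L: M = 2.22×10⁻³
  material S: M = 1.47×10⁻³
The maximum is for material X.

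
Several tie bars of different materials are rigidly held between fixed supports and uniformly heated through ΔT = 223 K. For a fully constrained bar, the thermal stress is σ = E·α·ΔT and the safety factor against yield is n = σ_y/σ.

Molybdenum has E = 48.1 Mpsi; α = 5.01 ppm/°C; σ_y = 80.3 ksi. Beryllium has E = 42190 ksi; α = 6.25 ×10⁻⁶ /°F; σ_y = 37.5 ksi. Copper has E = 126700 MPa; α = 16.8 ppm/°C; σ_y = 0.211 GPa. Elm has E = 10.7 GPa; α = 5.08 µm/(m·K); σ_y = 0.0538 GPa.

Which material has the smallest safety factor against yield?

beryllium

Per material, after unit conversion:
  molybdenum: E = 331.6, α = 5.01, σ_y = 553.6 → σ = 371 MPa, n = 1.49
  beryllium: E = 290.9, α = 11.2, σ_y = 258.6 → σ = 730 MPa, n = 0.354
  copper: E = 126.7, α = 16.8, σ_y = 211.0 → σ = 475 MPa, n = 0.445
  elm: E = 10.70, α = 5.08, σ_y = 53.80 → σ = 12.1 MPa, n = 4.44
Beryllium has the lowest safety factor, n = 0.354.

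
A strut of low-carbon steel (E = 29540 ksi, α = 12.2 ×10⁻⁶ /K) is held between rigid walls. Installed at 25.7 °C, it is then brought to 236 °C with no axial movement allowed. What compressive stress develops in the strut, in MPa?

E = 29540 ksi = 203.7 GPa.
ΔT = 210.3 K. Constrained thermal stress σ = E·α·ΔT = 203.7×10³ MPa × 12.2×10⁻⁶ × 210.3 = 523 MPa (compressive).

523 MPa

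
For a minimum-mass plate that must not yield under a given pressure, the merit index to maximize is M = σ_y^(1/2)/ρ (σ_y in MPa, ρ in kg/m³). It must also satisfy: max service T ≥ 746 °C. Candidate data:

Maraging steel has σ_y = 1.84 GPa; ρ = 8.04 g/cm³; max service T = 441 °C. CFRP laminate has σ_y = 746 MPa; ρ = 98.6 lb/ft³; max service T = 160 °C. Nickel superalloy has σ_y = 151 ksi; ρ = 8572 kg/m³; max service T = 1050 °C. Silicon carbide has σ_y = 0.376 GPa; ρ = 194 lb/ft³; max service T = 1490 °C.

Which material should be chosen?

Screen on constraints: max service T ≥ 746 °C. Survivors: nickel superalloy, silicon carbide.
Putting every candidate on a common basis:
  nickel superalloy: σ_y = 1041 MPa, ρ = 8572 kg/m³
  silicon carbide: σ_y = 376.0 MPa, ρ = 3108 kg/m³
  silicon carbide: M = 6.24×10⁻³
  nickel superalloy: M = 3.76×10⁻³
The maximum is for silicon carbide.

silicon carbide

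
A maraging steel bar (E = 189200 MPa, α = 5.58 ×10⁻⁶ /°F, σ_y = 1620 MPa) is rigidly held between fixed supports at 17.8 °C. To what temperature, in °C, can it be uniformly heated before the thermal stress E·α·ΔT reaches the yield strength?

870 °C

E = 189200 MPa = 189.2 GPa.
α = 5.58×10⁻⁶/°F × 9/5 = 10.0×10⁻⁶/K.
E·α·ΔT = 1620 MPa ⇒ ΔT = 1620 / (189.2×10³ × 10.0×10⁻⁶) = 852.5 K.
T = 17.8 + 852.5 = 870.3 °C.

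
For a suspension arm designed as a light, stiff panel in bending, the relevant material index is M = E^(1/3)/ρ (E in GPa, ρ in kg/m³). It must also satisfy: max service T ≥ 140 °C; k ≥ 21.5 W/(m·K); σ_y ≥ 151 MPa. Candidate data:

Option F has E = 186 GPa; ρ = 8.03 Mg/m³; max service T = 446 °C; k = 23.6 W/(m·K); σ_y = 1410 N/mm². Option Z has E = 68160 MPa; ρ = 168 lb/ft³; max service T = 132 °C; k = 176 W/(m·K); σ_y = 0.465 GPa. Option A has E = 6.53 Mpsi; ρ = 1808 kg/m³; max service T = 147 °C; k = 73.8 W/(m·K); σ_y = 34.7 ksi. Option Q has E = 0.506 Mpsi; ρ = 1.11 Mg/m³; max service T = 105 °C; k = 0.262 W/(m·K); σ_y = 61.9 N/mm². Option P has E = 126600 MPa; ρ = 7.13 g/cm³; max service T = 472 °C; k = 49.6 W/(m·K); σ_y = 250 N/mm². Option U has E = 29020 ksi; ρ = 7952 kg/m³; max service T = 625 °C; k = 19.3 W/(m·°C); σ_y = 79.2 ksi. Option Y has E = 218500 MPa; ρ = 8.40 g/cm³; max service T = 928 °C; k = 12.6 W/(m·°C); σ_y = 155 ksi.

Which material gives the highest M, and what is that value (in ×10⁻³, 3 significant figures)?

option A, M = 1.97×10⁻³

Screen on constraints: max service T ≥ 140 °C; k ≥ 21.5 W/(m·K); σ_y ≥ 151 MPa. Survivors: option F, option A, option P.
In SI units:
  option F: E = 186.0 GPa, ρ = 8030 kg/m³
  option A: E = 45.02 GPa, ρ = 1808 kg/m³
  option P: E = 126.6 GPa, ρ = 7130 kg/m³
  option A: M = 1.97×10⁻³
  option F: M = 0.711×10⁻³
  option P: M = 0.704×10⁻³
Highest index: option A.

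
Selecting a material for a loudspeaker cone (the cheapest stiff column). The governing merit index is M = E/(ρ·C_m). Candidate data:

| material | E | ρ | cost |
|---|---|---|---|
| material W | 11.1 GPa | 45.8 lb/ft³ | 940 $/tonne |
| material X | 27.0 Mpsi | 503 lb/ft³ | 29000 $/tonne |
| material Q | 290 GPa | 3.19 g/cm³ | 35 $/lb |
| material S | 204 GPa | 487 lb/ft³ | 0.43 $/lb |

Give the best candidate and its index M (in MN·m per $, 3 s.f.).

material S, M = 27.6 MN·m per $

After converting to SI:
  material W: E = 11.10 GPa, ρ = 733.6 kg/m³, cost = 0.9400 $/kg
  material X: E = 186.2 GPa, ρ = 8057 kg/m³, cost = 29.00 $/kg
  material Q: E = 290.0 GPa, ρ = 3190 kg/m³, cost = 77.16 $/kg
  material S: E = 204.0 GPa, ρ = 7801 kg/m³, cost = 0.9480 $/kg
  material S: M = 27.6 MN·m per $
  material W: M = 16.1 MN·m per $
  material Q: M = 1.18 MN·m per $
  material X: M = 0.797 MN·m per $
The maximum is for material S.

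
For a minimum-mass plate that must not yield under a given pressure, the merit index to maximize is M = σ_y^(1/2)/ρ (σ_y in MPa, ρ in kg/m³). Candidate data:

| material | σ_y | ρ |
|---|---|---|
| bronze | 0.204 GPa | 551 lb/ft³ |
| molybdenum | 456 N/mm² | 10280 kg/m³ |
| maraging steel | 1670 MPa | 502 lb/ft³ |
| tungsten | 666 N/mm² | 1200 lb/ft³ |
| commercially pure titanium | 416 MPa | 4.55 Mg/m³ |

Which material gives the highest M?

Putting every candidate on a common basis:
  bronze: σ_y = 204.0 MPa, ρ = 8826 kg/m³
  molybdenum: σ_y = 456.0 MPa, ρ = 10280 kg/m³
  maraging steel: σ_y = 1670 MPa, ρ = 8041 kg/m³
  tungsten: σ_y = 666.0 MPa, ρ = 19220 kg/m³
  commercially pure titanium: σ_y = 416.0 MPa, ρ = 4550 kg/m³
  maraging steel: M = 5.08×10⁻³
  commercially pure titanium: M = 4.48×10⁻³
  molybdenum: M = 2.08×10⁻³
  bronze: M = 1.62×10⁻³
  tungsten: M = 1.34×10⁻³
Maraging steel has the largest M.

maraging steel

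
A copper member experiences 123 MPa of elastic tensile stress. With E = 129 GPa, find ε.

9.53×10⁻⁴

ε = σ/E = 123 / 129000 = 9.53×10⁻⁴.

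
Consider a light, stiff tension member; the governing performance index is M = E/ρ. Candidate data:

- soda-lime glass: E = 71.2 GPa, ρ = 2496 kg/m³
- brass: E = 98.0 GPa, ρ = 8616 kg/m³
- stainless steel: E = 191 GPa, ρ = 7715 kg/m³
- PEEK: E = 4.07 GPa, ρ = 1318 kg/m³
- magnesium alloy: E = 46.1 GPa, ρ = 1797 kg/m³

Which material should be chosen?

Per-candidate index values:
  soda-lime glass: M = 28.5 MN·m/kg
  magnesium alloy: M = 25.7 MN·m/kg
  stainless steel: M = 24.8 MN·m/kg
  brass: M = 11.4 MN·m/kg
  PEEK: M = 3.09 MN·m/kg
The maximum is for soda-lime glass.

soda-lime glass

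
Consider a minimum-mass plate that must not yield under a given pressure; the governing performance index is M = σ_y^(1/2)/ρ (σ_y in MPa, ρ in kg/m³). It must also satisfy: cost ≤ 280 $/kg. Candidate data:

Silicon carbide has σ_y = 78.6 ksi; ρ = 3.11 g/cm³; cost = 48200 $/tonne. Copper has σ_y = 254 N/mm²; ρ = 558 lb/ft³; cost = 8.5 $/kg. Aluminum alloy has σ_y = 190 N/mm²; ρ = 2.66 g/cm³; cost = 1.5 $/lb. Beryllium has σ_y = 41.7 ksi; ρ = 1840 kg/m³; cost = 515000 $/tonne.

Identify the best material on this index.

silicon carbide

Screen on constraints: cost ≤ 280 $/kg. Survivors: silicon carbide, copper, aluminum alloy.
Normalizing units and computing the index:
  silicon carbide: σ_y = 541.9 MPa, ρ = 3110 kg/m³
  copper: σ_y = 254.0 MPa, ρ = 8938 kg/m³
  aluminum alloy: σ_y = 190.0 MPa, ρ = 2660 kg/m³
  silicon carbide: M = 7.49×10⁻³
  aluminum alloy: M = 5.18×10⁻³
  copper: M = 1.78×10⁻³
The maximum is for silicon carbide.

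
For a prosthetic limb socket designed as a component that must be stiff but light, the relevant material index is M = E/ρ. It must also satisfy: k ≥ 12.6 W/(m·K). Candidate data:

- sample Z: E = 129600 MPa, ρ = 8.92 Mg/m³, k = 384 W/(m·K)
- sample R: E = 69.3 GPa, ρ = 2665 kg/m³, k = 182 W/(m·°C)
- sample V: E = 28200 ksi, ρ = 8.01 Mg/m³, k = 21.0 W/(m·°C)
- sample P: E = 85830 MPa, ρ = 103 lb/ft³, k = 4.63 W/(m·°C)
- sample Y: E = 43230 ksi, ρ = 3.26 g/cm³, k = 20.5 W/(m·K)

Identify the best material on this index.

sample Y

Screen on constraints: k ≥ 12.6 W/(m·K). Survivors: sample Z, sample R, sample V, sample Y.
In SI units:
  sample Z: E = 129.6 GPa, ρ = 8920 kg/m³
  sample R: E = 69.30 GPa, ρ = 2665 kg/m³
  sample V: E = 194.4 GPa, ρ = 8010 kg/m³
  sample Y: E = 298.1 GPa, ρ = 3260 kg/m³
  sample Y: M = 91.4 MN·m/kg
  sample R: M = 26.0 MN·m/kg
  sample V: M = 24.3 MN·m/kg
  sample Z: M = 14.5 MN·m/kg
The maximum is for sample Y.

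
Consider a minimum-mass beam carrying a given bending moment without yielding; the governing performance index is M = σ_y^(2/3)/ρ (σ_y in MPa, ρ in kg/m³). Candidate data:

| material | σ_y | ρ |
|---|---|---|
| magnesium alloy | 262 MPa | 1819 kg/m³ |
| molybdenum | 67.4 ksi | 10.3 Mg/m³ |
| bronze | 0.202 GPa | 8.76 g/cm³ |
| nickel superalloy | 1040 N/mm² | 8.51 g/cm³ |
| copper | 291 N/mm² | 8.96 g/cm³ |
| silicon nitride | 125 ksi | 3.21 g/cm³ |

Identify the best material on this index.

silicon nitride

Convert each candidate to consistent units, then evaluate M:
  magnesium alloy: σ_y = 262.0 MPa, ρ = 1819 kg/m³
  molybdenum: σ_y = 464.7 MPa, ρ = 10300 kg/m³
  bronze: σ_y = 202.0 MPa, ρ = 8760 kg/m³
  nickel superalloy: σ_y = 1040 MPa, ρ = 8510 kg/m³
  copper: σ_y = 291.0 MPa, ρ = 8960 kg/m³
  silicon nitride: σ_y = 861.8 MPa, ρ = 3210 kg/m³
  silicon nitride: M = 28.2×10⁻³
  magnesium alloy: M = 22.5×10⁻³
  nickel superalloy: M = 12.1×10⁻³
  molybdenum: M = 5.82×10⁻³
  copper: M = 4.90×10⁻³
  bronze: M = 3.93×10⁻³
Highest index: silicon nitride.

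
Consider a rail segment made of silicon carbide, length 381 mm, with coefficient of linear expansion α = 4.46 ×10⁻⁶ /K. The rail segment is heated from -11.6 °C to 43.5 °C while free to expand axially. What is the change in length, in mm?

ΔT = 43.5 − (-11.6) = 55.10 K.
ΔL = α·L₀·ΔT = 4.46×10⁻⁶ × 381 mm × 55.10 K = 0.0936 mm.

0.0936 mm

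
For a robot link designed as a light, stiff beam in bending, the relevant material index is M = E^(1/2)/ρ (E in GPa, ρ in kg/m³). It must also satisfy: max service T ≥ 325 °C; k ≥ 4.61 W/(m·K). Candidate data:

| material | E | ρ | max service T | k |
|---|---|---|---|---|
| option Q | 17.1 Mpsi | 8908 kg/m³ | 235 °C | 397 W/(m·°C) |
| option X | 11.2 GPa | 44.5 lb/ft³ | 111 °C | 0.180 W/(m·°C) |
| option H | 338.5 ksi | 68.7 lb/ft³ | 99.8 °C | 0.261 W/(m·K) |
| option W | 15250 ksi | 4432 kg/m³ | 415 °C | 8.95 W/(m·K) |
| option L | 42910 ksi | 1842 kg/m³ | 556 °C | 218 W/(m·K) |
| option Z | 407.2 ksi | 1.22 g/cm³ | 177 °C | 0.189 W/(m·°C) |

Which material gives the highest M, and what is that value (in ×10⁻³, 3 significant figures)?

option L, M = 9.34×10⁻³

Screen on constraints: max service T ≥ 325 °C; k ≥ 4.61 W/(m·K). Survivors: option W, option L.
Normalizing units and computing the index:
  option W: E = 105.1 GPa, ρ = 4432 kg/m³
  option L: E = 295.9 GPa, ρ = 1842 kg/m³
  option L: M = 9.34×10⁻³
  option W: M = 2.31×10⁻³
Option L ranks first.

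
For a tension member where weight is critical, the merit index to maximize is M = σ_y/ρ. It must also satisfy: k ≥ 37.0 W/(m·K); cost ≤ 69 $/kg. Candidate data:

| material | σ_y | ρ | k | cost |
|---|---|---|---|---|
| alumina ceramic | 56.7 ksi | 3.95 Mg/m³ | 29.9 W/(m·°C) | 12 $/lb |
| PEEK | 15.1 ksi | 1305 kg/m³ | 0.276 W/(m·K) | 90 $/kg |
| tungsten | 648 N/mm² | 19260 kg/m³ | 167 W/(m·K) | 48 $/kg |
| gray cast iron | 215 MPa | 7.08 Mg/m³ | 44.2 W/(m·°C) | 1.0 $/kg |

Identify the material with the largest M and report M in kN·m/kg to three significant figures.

tungsten, M = 33.6 kN·m/kg

Screen on constraints: k ≥ 37.0 W/(m·K); cost ≤ 69 $/kg. Survivors: tungsten, gray cast iron.
Normalizing units and computing the index:
  tungsten: σ_y = 648.0 MPa, ρ = 19260 kg/m³
  gray cast iron: σ_y = 215.0 MPa, ρ = 7080 kg/m³
  tungsten: M = 33.6 kN·m/kg
  gray cast iron: M = 30.4 kN·m/kg
The maximum is for tungsten.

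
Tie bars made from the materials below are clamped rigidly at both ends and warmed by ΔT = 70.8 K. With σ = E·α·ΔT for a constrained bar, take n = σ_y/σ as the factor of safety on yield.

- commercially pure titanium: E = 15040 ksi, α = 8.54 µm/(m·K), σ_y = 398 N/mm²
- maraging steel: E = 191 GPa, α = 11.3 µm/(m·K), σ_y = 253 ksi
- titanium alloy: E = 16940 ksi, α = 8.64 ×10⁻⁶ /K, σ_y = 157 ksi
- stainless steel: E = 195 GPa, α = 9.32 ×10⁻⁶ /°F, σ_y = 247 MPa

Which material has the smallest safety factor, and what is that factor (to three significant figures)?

stainless steel, n = 1.07

Converting E to GPa, α to ×10⁻⁶/K, σ_y to MPa, then σ and n for each:
  commercially pure titanium: E = 103.7, α = 8.54, σ_y = 398.0 → σ = 62.7 MPa, n = 6.35
  maraging steel: E = 191.0, α = 11.3, σ_y = 1744 → σ = 153 MPa, n = 11.4
  titanium alloy: E = 116.8, α = 8.64, σ_y = 1082 → σ = 71.4 MPa, n = 15.2
  stainless steel: E = 195.0, α = 16.8, σ_y = 247.0 → σ = 232 MPa, n = 1.07
The minimum is stainless steel at n = 1.07.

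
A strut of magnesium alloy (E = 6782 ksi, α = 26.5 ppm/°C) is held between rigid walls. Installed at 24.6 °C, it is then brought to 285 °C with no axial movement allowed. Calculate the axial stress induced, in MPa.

323 MPa

E = 6782 ksi = 46.76 GPa.
ΔT = 260.4 K. Constrained thermal stress σ = E·α·ΔT = 46.76×10³ MPa × 26.5×10⁻⁶ × 260.4 = 323 MPa (compressive).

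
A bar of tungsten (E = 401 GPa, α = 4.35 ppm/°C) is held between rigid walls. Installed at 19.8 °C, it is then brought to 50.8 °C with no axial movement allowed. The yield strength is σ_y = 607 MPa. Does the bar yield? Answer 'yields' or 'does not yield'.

ΔT = 31.00 K. Constrained thermal stress σ = E·α·ΔT = 401.0×10³ MPa × 4.35×10⁻⁶ × 31.00 = 54.1 MPa (compressive).
Compare to σ_y = 607 MPa: σ < σ_y, so it does not yield.

does not yield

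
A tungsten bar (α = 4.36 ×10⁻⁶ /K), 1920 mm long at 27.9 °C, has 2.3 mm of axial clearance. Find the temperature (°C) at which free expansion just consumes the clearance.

α·L₀·ΔT = 2.3 mm ⇒ ΔT = 2.3 / (4.36×10⁻⁶ × 1920.0) = 274.8 K.
T = 27.9 + 274.8 = 302.7 °C.

303 °C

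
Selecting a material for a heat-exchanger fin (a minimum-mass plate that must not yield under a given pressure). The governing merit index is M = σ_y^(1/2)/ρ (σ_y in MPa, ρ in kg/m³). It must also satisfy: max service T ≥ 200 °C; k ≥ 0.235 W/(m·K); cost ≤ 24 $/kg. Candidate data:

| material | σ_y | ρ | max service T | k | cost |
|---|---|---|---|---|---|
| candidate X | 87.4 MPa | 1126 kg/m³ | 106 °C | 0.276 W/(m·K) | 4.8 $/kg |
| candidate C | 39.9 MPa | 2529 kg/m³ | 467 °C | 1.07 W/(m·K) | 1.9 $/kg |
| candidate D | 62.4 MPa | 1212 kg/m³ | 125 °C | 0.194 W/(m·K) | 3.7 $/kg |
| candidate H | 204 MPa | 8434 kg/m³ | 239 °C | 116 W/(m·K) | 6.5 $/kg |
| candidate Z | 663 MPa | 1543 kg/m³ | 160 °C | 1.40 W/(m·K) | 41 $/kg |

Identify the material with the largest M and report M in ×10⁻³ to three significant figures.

Screen on constraints: max service T ≥ 200 °C; k ≥ 0.235 W/(m·K); cost ≤ 24 $/kg. Survivors: candidate C, candidate H.
Computing M directly (units already consistent):
  candidate C: M = 2.50×10⁻³
  candidate H: M = 1.69×10⁻³
Candidate C has the largest M.

candidate C, M = 2.50×10⁻³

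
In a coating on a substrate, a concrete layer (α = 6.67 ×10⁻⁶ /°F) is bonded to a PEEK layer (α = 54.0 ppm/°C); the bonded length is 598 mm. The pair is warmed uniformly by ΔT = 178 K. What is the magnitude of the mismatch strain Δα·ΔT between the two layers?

7.47×10⁻³

concrete: α = 6.67×10⁻⁶/°F × 9/5 = 12.0×10⁻⁶/K.
Δα = |12.0 − 54.0|×10⁻⁶/K = 42.0×10⁻⁶/K.
Mismatch strain = Δα·ΔT = 42.0×10⁻⁶ × 178.0 = 7.47×10⁻³.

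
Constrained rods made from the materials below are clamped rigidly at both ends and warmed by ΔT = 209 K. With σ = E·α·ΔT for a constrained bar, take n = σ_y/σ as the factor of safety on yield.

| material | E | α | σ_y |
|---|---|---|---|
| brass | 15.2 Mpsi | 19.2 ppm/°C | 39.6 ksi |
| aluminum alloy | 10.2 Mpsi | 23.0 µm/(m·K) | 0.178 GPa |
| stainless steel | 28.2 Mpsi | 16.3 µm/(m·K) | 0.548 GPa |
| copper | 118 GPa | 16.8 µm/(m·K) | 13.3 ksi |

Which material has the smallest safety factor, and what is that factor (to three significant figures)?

copper, n = 0.221

Per material, after unit conversion:
  brass: E = 104.8, α = 19.2, σ_y = 273.0 → σ = 421 MPa, n = 0.649
  aluminum alloy: E = 70.33, α = 23.0, σ_y = 178.0 → σ = 338 MPa, n = 0.527
  stainless steel: E = 194.4, α = 16.3, σ_y = 548.0 → σ = 662 MPa, n = 0.827
  copper: E = 118.0, α = 16.8, σ_y = 91.70 → σ = 414 MPa, n = 0.221
The minimum is copper at n = 0.221.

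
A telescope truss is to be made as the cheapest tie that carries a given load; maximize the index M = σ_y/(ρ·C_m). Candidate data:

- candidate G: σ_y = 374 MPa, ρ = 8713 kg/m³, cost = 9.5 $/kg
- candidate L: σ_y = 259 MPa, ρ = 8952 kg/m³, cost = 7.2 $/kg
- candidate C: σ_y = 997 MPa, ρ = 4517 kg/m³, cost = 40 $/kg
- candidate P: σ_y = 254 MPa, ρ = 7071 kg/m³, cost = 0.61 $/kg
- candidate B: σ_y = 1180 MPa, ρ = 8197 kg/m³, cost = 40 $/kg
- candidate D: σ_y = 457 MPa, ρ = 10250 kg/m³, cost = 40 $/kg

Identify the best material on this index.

Computing M directly (units already consistent):
  candidate P: M = 58.9 kN·m per $
  candidate C: M = 5.52 kN·m per $
  candidate G: M = 4.52 kN·m per $
  candidate L: M = 4.02 kN·m per $
  candidate B: M = 3.60 kN·m per $
  candidate D: M = 1.11 kN·m per $
Candidate P ranks first.

candidate P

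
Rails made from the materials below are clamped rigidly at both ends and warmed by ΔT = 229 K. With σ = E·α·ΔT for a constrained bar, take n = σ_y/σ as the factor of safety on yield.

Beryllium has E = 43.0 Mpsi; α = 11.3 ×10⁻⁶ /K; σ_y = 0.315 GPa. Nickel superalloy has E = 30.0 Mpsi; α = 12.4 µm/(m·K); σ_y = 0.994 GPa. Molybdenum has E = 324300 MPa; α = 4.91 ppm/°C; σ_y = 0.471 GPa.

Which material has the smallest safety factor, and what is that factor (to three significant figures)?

In consistent units (E in GPa, α in ×10⁻⁶/K, σ_y in MPa):
  beryllium: E = 296.5, α = 11.3, σ_y = 315.0 → σ = 767 MPa, n = 0.411
  nickel superalloy: E = 206.8, α = 12.4, σ_y = 994.0 → σ = 587 MPa, n = 1.69
  molybdenum: E = 324.3, α = 4.91, σ_y = 471.0 → σ = 365 MPa, n = 1.29
The minimum is beryllium at n = 0.411.

beryllium, n = 0.411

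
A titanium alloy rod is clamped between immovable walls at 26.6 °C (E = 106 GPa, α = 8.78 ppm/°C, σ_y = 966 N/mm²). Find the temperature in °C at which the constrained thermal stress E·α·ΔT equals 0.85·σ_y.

909 °C

σ_y = 966 N/mm² = 966.0 MPa.
E·α·ΔT = 821.1 MPa ⇒ ΔT = 821.1 / (106.0×10³ × 8.78×10⁻⁶) = 882.3 K.
T = 26.6 + 882.3 = 908.9 °C.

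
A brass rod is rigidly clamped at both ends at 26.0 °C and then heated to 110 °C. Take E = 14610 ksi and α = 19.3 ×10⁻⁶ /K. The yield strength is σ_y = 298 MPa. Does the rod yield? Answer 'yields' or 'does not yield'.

does not yield

E = 14610 ksi = 100.7 GPa.
ΔT = 84.00 K. Constrained thermal stress σ = E·α·ΔT = 100.7×10³ MPa × 19.3×10⁻⁶ × 84.00 = 163 MPa (compressive).
Compare to σ_y = 298 MPa: σ < σ_y, so it does not yield.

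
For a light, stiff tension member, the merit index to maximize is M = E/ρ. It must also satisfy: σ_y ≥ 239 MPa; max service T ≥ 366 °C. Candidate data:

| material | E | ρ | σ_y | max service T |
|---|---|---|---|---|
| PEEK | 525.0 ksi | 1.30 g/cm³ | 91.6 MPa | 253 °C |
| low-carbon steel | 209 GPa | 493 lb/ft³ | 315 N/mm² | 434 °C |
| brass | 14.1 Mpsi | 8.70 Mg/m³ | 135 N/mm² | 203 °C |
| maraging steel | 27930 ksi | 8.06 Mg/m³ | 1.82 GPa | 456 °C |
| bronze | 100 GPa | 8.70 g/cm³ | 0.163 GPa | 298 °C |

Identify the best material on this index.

low-carbon steel

Screen on constraints: σ_y ≥ 239 MPa; max service T ≥ 366 °C. Survivors: low-carbon steel, maraging steel.
After converting to SI:
  low-carbon steel: E = 209.0 GPa, ρ = 7897 kg/m³
  maraging steel: E = 192.6 GPa, ρ = 8060 kg/m³
  low-carbon steel: M = 26.5 MN·m/kg
  maraging steel: M = 23.9 MN·m/kg
The maximum is for low-carbon steel.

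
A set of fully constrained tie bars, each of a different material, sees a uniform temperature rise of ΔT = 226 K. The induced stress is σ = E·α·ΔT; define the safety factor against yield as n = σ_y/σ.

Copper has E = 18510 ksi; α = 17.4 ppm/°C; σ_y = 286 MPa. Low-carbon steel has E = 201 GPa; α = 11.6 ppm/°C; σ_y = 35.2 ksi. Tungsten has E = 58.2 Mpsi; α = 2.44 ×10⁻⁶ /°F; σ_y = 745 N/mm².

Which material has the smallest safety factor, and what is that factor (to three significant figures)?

low-carbon steel, n = 0.461

Converting E to GPa, α to ×10⁻⁶/K, σ_y to MPa, then σ and n for each:
  copper: E = 127.6, α = 17.4, σ_y = 286.0 → σ = 502 MPa, n = 0.570
  low-carbon steel: E = 201.0, α = 11.6, σ_y = 242.7 → σ = 527 MPa, n = 0.461
  tungsten: E = 401.3, α = 4.39, σ_y = 745.0 → σ = 398 MPa, n = 1.87
The minimum is low-carbon steel at n = 0.461.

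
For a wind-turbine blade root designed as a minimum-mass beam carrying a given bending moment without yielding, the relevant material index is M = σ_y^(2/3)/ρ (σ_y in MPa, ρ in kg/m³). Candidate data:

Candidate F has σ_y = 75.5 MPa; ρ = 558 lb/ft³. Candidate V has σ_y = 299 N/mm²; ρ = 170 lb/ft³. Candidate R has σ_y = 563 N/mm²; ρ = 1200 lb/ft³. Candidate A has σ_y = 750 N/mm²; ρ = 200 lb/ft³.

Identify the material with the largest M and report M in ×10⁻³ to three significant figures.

In SI units:
  candidate F: σ_y = 75.50 MPa, ρ = 8938 kg/m³
  candidate V: σ_y = 299.0 MPa, ρ = 2723 kg/m³
  candidate R: σ_y = 563.0 MPa, ρ = 19220 kg/m³
  candidate A: σ_y = 750.0 MPa, ρ = 3204 kg/m³
  candidate A: M = 25.8×10⁻³
  candidate V: M = 16.4×10⁻³
  candidate R: M = 3.55×10⁻³
  candidate F: M = 2.00×10⁻³
Highest index: candidate A.

candidate A, M = 25.8×10⁻³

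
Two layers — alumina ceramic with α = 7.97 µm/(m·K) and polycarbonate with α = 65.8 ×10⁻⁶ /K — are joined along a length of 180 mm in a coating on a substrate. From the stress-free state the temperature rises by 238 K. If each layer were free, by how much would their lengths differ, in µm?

2480 µm

Δα = |7.97 − 65.8|×10⁻⁶/K = 57.8×10⁻⁶/K.
ΔL_mismatch = Δα·L·ΔT = 57.8×10⁻⁶ × 180.0 mm × 238.0 K = 2480 µm.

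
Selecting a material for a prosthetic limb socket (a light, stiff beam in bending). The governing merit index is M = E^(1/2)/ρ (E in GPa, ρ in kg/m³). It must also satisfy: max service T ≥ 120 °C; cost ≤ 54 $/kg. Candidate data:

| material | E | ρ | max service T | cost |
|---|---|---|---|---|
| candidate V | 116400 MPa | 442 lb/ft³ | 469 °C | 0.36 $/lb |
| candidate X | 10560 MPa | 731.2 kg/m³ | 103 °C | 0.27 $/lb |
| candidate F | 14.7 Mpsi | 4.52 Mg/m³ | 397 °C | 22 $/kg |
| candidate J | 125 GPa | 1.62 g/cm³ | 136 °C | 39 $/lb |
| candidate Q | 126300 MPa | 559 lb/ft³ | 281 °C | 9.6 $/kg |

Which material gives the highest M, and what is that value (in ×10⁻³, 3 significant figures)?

candidate F, M = 2.23×10⁻³

Screen on constraints: max service T ≥ 120 °C; cost ≤ 54 $/kg. Survivors: candidate V, candidate F, candidate Q.
After converting to SI:
  candidate V: E = 116.4 GPa, ρ = 7080 kg/m³
  candidate F: E = 101.4 GPa, ρ = 4520 kg/m³
  candidate Q: E = 126.3 GPa, ρ = 8954 kg/m³
  candidate F: M = 2.23×10⁻³
  candidate V: M = 1.52×10⁻³
  candidate Q: M = 1.26×10⁻³
The maximum is for candidate F.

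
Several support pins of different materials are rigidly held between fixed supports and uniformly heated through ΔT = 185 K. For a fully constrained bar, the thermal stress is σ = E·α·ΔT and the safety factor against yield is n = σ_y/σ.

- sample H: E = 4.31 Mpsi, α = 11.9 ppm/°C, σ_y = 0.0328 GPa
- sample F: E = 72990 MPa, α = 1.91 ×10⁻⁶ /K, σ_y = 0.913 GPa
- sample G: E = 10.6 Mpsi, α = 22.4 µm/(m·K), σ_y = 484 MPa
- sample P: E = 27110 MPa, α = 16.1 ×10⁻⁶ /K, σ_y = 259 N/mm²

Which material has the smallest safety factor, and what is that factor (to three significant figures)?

sample H, n = 0.501

Per material, after unit conversion:
  sample H: E = 29.72, α = 11.9, σ_y = 32.80 → σ = 65.4 MPa, n = 0.501
  sample F: E = 72.99, α = 1.91, σ_y = 913.0 → σ = 25.8 MPa, n = 35.4
  sample G: E = 73.08, α = 22.4, σ_y = 484.0 → σ = 303 MPa, n = 1.60
  sample P: E = 27.11, α = 16.1, σ_y = 259.0 → σ = 80.7 MPa, n = 3.21
The minimum is sample H at n = 0.501.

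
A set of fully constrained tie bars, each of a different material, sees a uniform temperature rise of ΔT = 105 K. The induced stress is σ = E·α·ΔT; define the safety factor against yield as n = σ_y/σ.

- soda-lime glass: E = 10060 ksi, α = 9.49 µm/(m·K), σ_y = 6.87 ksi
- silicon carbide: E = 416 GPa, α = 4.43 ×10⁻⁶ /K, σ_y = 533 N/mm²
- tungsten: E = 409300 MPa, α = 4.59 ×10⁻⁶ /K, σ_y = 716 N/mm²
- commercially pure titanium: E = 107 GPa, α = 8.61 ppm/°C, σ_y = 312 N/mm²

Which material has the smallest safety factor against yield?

soda-lime glass

With everything in SI (GPa, ×10⁻⁶/K, MPa):
  soda-lime glass: E = 69.36, α = 9.49, σ_y = 47.37 → σ = 69.1 MPa, n = 0.685
  silicon carbide: E = 416.0, α = 4.43, σ_y = 533.0 → σ = 194 MPa, n = 2.75
  tungsten: E = 409.3, α = 4.59, σ_y = 716.0 → σ = 197 MPa, n = 3.63
  commercially pure titanium: E = 107.0, α = 8.61, σ_y = 312.0 → σ = 96.7 MPa, n = 3.23
The minimum is soda-lime glass at n = 0.685.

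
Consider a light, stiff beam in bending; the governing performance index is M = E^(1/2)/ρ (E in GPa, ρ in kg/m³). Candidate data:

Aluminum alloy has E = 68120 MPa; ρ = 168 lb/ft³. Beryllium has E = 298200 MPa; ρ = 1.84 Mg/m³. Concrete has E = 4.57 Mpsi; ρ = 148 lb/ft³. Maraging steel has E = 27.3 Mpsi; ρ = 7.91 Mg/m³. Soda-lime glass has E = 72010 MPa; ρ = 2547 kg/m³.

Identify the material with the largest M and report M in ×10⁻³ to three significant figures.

Convert each candidate to consistent units, then evaluate M:
  aluminum alloy: E = 68.12 GPa, ρ = 2691 kg/m³
  beryllium: E = 298.2 GPa, ρ = 1840 kg/m³
  concrete: E = 31.51 GPa, ρ = 2371 kg/m³
  maraging steel: E = 188.2 GPa, ρ = 7910 kg/m³
  soda-lime glass: E = 72.01 GPa, ρ = 2547 kg/m³
  beryllium: M = 9.39×10⁻³
  soda-lime glass: M = 3.33×10⁻³
  aluminum alloy: M = 3.07×10⁻³
  concrete: M = 2.37×10⁻³
  maraging steel: M = 1.73×10⁻³
Beryllium ranks first.

beryllium, M = 9.39×10⁻³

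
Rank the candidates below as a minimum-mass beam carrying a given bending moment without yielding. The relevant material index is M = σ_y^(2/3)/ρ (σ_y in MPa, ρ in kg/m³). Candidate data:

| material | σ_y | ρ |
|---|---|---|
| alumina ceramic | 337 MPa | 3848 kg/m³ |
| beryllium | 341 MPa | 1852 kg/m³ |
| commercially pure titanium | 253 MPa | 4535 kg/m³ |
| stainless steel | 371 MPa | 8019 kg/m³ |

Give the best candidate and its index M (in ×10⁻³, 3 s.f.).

beryllium, M = 26.4×10⁻³

Computing M directly (units already consistent):
  beryllium: M = 26.4×10⁻³
  alumina ceramic: M = 12.6×10⁻³
  commercially pure titanium: M = 8.82×10⁻³
  stainless steel: M = 6.44×10⁻³
Beryllium has the largest M.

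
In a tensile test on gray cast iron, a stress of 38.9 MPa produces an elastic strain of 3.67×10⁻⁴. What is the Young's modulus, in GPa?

E = σ/ε = 38.9 MPa / 3.67×10⁻⁴ = 106000 MPa = 106 GPa.

106 GPa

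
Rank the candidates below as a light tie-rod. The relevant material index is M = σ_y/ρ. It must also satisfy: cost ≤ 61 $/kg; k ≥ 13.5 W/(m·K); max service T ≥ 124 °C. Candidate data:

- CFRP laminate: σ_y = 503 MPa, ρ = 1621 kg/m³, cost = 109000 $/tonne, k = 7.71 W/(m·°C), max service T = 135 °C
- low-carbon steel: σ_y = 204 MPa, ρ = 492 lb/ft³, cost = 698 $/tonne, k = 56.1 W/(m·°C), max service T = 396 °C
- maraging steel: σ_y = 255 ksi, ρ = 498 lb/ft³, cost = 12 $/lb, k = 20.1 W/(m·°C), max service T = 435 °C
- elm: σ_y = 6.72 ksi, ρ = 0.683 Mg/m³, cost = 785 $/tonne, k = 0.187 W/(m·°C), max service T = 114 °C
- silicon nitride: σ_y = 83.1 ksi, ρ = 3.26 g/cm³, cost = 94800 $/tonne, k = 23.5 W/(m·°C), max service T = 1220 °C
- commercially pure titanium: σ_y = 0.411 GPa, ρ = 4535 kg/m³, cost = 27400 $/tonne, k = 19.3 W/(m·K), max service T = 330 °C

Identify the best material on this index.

Screen on constraints: cost ≤ 61 $/kg; k ≥ 13.5 W/(m·K); max service T ≥ 124 °C. Survivors: low-carbon steel, maraging steel, commercially pure titanium.
After converting to SI:
  low-carbon steel: σ_y = 204.0 MPa, ρ = 7881 kg/m³
  maraging steel: σ_y = 1758 MPa, ρ = 7977 kg/m³
  commercially pure titanium: σ_y = 411.0 MPa, ρ = 4535 kg/m³
  maraging steel: M = 220 kN·m/kg
  commercially pure titanium: M = 90.6 kN·m/kg
  low-carbon steel: M = 25.9 kN·m/kg
Maraging steel ranks first.

maraging steel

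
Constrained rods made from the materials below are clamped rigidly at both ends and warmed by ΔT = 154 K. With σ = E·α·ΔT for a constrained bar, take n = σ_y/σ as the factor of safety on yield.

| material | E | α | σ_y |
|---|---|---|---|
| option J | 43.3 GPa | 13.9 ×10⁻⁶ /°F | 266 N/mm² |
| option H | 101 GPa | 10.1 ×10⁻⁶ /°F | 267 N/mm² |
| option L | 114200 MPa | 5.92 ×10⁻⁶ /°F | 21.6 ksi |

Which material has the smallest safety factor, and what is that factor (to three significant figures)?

option L, n = 0.795

Per material, after unit conversion:
  option J: E = 43.30, α = 25.0, σ_y = 266.0 → σ = 167 MPa, n = 1.59
  option H: E = 101.0, α = 18.2, σ_y = 267.0 → σ = 283 MPa, n = 0.944
  option L: E = 114.2, α = 10.7, σ_y = 148.9 → σ = 187 MPa, n = 0.795
Option L has the lowest safety factor, n = 0.795.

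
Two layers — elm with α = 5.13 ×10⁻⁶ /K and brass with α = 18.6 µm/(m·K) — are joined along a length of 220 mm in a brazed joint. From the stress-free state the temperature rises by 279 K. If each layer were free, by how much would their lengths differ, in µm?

827 µm

Δα = |5.13 − 18.6|×10⁻⁶/K = 13.5×10⁻⁶/K.
ΔL_mismatch = Δα·L·ΔT = 13.5×10⁻⁶ × 220.0 mm × 279.0 K = 827 µm.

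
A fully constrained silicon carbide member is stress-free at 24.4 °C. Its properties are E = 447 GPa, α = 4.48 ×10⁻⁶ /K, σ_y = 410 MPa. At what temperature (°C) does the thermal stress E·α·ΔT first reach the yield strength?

229 °C

E·α·ΔT = 410.0 MPa ⇒ ΔT = 410.0 / (447.0×10³ × 4.48×10⁻⁶) = 204.7 K.
T = 24.4 + 204.7 = 229.1 °C.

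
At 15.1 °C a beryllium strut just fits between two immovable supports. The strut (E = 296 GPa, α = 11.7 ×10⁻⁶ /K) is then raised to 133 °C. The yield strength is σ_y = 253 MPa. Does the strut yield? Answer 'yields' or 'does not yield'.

yields

ΔT = 117.9 K. Constrained thermal stress σ = E·α·ΔT = 296.0×10³ MPa × 11.7×10⁻⁶ × 117.9 = 408 MPa (compressive).
Compare to σ_y = 253 MPa: σ ≥ σ_y, so it yields.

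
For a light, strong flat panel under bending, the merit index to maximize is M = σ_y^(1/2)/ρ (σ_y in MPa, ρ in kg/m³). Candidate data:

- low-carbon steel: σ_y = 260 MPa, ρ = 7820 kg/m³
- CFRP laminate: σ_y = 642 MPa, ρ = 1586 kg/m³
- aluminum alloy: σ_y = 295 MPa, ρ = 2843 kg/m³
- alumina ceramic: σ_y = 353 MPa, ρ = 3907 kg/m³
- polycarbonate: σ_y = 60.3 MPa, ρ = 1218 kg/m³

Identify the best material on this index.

CFRP laminate

Evaluate M for each candidate:
  CFRP laminate: M = 16.0×10⁻³
  polycarbonate: M = 6.38×10⁻³
  aluminum alloy: M = 6.04×10⁻³
  alumina ceramic: M = 4.81×10⁻³
  low-carbon steel: M = 2.06×10⁻³
CFRP laminate ranks first.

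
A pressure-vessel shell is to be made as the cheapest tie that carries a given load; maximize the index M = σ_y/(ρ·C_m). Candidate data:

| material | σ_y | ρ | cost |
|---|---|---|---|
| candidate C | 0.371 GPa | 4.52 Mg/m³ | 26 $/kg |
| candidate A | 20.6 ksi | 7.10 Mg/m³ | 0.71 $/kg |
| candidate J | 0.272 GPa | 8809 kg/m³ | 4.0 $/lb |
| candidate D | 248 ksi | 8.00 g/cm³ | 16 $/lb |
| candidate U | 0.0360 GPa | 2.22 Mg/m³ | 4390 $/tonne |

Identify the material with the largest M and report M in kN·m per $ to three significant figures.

Convert each candidate to consistent units, then evaluate M:
  candidate C: σ_y = 371.0 MPa, ρ = 4520 kg/m³, cost = 26.00 $/kg
  candidate A: σ_y = 142.0 MPa, ρ = 7100 kg/m³, cost = 0.7100 $/kg
  candidate J: σ_y = 272.0 MPa, ρ = 8809 kg/m³, cost = 8.818 $/kg
  candidate D: σ_y = 1710 MPa, ρ = 8000 kg/m³, cost = 35.27 $/kg
  candidate U: σ_y = 36.00 MPa, ρ = 2220 kg/m³, cost = 4.390 $/kg
  candidate A: M = 28.2 kN·m per $
  candidate D: M = 6.06 kN·m per $
  candidate U: M = 3.69 kN·m per $
  candidate J: M = 3.50 kN·m per $
  candidate C: M = 3.16 kN·m per $
The maximum is for candidate A.

candidate A, M = 28.2 kN·m per $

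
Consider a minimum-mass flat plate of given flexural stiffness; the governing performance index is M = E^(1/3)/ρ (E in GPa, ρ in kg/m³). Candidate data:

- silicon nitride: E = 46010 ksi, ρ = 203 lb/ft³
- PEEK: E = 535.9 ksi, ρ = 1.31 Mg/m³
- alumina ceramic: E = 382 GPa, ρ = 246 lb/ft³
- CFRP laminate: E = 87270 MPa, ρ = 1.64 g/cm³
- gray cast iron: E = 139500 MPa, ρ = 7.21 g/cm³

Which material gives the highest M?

Normalizing units and computing the index:
  silicon nitride: E = 317.2 GPa, ρ = 3252 kg/m³
  PEEK: E = 3.695 GPa, ρ = 1310 kg/m³
  alumina ceramic: E = 382.0 GPa, ρ = 3941 kg/m³
  CFRP laminate: E = 87.27 GPa, ρ = 1640 kg/m³
  gray cast iron: E = 139.5 GPa, ρ = 7210 kg/m³
  CFRP laminate: M = 2.70×10⁻³
  silicon nitride: M = 2.10×10⁻³
  alumina ceramic: M = 1.84×10⁻³
  PEEK: M = 1.18×10⁻³
  gray cast iron: M = 0.719×10⁻³
Highest index: CFRP laminate.

CFRP laminate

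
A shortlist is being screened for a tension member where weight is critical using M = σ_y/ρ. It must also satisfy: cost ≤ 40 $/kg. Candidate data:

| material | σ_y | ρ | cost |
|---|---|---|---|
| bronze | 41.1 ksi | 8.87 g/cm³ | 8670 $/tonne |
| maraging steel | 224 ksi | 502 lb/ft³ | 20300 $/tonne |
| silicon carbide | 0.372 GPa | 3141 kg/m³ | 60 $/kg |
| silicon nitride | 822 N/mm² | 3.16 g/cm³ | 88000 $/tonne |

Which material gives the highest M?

Screen on constraints: cost ≤ 40 $/kg. Survivors: bronze, maraging steel.
After converting to SI:
  bronze: σ_y = 283.4 MPa, ρ = 8870 kg/m³
  maraging steel: σ_y = 1544 MPa, ρ = 8041 kg/m³
  maraging steel: M = 192 kN·m/kg
  bronze: M = 31.9 kN·m/kg
Maraging steel ranks first.

maraging steel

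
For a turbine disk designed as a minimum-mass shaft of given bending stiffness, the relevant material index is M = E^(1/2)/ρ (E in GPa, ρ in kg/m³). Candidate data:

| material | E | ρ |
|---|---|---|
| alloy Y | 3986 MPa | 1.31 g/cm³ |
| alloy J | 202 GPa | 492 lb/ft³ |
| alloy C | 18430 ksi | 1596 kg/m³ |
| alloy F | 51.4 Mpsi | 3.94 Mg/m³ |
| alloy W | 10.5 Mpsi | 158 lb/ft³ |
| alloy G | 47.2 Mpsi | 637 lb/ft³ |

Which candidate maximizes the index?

In SI units:
  alloy Y: E = 3.986 GPa, ρ = 1310 kg/m³
  alloy J: E = 202.0 GPa, ρ = 7881 kg/m³
  alloy C: E = 127.1 GPa, ρ = 1596 kg/m³
  alloy F: E = 354.4 GPa, ρ = 3940 kg/m³
  alloy W: E = 72.39 GPa, ρ = 2531 kg/m³
  alloy G: E = 325.4 GPa, ρ = 10200 kg/m³
  alloy C: M = 7.06×10⁻³
  alloy F: M = 4.78×10⁻³
  alloy W: M = 3.36×10⁻³
  alloy J: M = 1.80×10⁻³
  alloy G: M = 1.77×10⁻³
  alloy Y: M = 1.52×10⁻³
Alloy C ranks first.

alloy C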